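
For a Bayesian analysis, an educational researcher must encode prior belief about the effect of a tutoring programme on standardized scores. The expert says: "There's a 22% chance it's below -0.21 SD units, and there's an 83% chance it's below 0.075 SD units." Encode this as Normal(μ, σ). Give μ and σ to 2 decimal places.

μ = -0.08, σ = 0.17

For Normal(μ,σ), the p-quantile is μ + z_p·σ. Here z_{0.22} = -0.7722, z_{0.83} = 0.9542.
So -0.21 = μ − 0.7722σ and 0.075 = μ + 0.9542σ.
Subtracting: σ = (0.075 − -0.21)/(0.9542 − (-0.7722)) = 0.17.
Then μ = -0.21 − (-0.7722)·0.17 = -0.08.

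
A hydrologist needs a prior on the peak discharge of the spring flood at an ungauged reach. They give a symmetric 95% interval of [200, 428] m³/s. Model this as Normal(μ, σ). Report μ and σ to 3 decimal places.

A symmetric 95% interval runs μ ± z·σ with z = 1.96.
Half-width = 114, so σ = 114/1.96 = 58.164.
μ is the interval midpoint, 314.000.

μ = 314.000, σ = 58.164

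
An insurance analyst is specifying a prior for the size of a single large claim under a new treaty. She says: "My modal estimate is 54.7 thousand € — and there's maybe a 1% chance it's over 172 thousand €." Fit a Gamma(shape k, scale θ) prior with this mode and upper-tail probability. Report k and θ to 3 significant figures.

k ≈ 4.39, θ ≈ 16.1

Gamma(k,θ) with k>1 has mode (k−1)θ, so θ = 54.7/(k−1).
Need P(X < 172) = 0.99 with θ tied to k this way. Start at k = 2, θ = 54.7: P(X<172) ≈ 0.821.
Too low — raise k to concentrate. Iterating converges to k ≈ 4.39.
Then θ = 54.7/(4.39−1) ≈ 16.1.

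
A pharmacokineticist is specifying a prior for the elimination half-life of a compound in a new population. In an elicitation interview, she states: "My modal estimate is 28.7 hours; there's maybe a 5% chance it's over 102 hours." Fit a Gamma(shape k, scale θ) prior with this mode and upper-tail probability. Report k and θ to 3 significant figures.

k ≈ 2.6, θ ≈ 17.9

Gamma(k,θ) with k>1 has mode (k−1)θ, so θ = 28.7/(k−1).
Need P(X < 102) = 0.95 with θ tied to k this way. Start at k = 2, θ = 28.7: P(X<102) ≈ 0.870.
Too low — raise k to concentrate. Iterating converges to k ≈ 2.6.
Then θ = 28.7/(2.6−1) ≈ 17.9.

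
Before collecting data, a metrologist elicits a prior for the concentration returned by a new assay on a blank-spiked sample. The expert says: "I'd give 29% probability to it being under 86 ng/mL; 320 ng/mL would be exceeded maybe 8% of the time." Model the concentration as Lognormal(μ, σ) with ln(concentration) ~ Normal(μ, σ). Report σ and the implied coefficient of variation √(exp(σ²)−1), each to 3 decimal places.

If T ~ Lognormal(μ,σ) then ln T ~ Normal(μ,σ), so the p-quantile of ln T is μ + z_p·σ.
ln(86) = 4.454 and ln(320) = 5.768; z_{0.29} = -0.5534, z_{0.92} = 1.405.
σ = (5.768 − 4.454)/(1.405 − (-0.5534)) = 0.671.
μ = 4.454 − (-0.5534)·0.671 = 4.826.
CV = √(exp(σ²)−1) = √(exp(0.4501)−1) = 0.754.

σ ≈ 0.671, CV ≈ 0.754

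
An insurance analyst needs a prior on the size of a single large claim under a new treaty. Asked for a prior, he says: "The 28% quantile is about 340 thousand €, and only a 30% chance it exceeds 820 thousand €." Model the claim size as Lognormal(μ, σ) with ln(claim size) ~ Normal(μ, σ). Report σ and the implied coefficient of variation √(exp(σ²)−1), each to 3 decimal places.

If T ~ Lognormal(μ,σ) then ln T ~ Normal(μ,σ), so the p-quantile of ln T is μ + z_p·σ.
ln(340) = 5.829 and ln(820) = 6.709; z_{0.28} = -0.5828, z_{0.7} = 0.5244.
σ = (6.709 − 5.829)/(0.5244 − (-0.5828)) = 0.795.
μ = 5.829 − (-0.5828)·0.795 = 6.292.
CV = √(exp(σ²)−1) = √(exp(0.6322)−1) = 0.939.

σ ≈ 0.795, CV ≈ 0.939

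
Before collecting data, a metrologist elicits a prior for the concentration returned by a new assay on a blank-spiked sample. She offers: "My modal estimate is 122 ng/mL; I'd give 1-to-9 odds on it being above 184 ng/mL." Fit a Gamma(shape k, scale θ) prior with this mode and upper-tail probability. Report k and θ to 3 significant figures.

Gamma(k,θ) with k>1 has mode (k−1)θ, so θ = 122/(k−1).
Need P(X < 184) = 0.9 with θ tied to k this way. Start at k = 2, θ = 122: P(X<184) ≈ 0.445.
Too low — raise k to concentrate. Iterating converges to k ≈ 12.
Then θ = 122/(12−1) ≈ 11.1.

k ≈ 12, θ ≈ 11.1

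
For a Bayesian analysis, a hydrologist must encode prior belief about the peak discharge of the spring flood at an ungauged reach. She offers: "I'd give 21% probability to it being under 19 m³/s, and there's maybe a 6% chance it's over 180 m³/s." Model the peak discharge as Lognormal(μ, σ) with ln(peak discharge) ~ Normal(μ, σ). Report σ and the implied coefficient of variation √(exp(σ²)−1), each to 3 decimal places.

If T ~ Lognormal(μ,σ) then ln T ~ Normal(μ,σ), so the p-quantile of ln T is μ + z_p·σ.
ln(19) = 2.944 and ln(180) = 5.193; z_{0.21} = -0.8064, z_{0.94} = 1.555.
σ = (5.193 − 2.944)/(1.555 − (-0.8064)) = 0.952.
μ = 2.944 − (-0.8064)·0.952 = 3.712.
CV = √(exp(σ²)−1) = √(exp(0.9068)−1) = 1.215.

σ ≈ 0.952, CV ≈ 1.215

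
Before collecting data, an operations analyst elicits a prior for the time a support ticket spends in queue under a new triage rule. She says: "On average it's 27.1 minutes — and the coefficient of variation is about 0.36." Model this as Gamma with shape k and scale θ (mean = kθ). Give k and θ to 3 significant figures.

k ≈ 7.72, θ ≈ 3.51

For Gamma(k, scale θ): mean = kθ, variance = kθ², so CV = 1/√k.
CV = 0.36, hence k = 1/CV² = 7.72.
Then θ = mean/k = 27.1/7.72 = 3.51.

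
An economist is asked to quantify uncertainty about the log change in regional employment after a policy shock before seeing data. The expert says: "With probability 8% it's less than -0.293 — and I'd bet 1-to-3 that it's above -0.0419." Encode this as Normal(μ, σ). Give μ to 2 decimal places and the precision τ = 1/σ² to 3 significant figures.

μ = -0.12, τ = 68.6

For Normal(μ,σ), the p-quantile is μ + z_p·σ. Here z_{0.08} = -1.405, z_{0.75} = 0.6745.
So -0.293 = μ − 1.405σ and -0.0419 = μ + 0.6745σ.
Subtracting: σ = (-0.0419 − -0.293)/(0.6745 − (-1.405)) = 0.12.
Then μ = -0.293 − (-1.405)·0.12 = -0.12.
Precision τ = 1/σ² = 1/0.1207² = 68.6.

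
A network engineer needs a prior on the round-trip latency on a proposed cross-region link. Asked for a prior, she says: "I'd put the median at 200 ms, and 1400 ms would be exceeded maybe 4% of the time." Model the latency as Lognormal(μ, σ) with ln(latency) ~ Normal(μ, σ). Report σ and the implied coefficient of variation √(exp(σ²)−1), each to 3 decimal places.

σ ≈ 1.112, CV ≈ 1.562

If T ~ Lognormal(μ,σ) then ln T ~ Normal(μ,σ), so the p-quantile of ln T is μ + z_p·σ.
ln(200) = 5.298 and ln(1400) = 7.244; z_{0.5} = 0, z_{0.96} = 1.751.
σ = (7.244 − 5.298)/(1.751 − (0)) = 1.112.
μ = 5.298 − (0)·1.112 = 5.298.
CV = √(exp(σ²)−1) = √(exp(1.2355)−1) = 1.562.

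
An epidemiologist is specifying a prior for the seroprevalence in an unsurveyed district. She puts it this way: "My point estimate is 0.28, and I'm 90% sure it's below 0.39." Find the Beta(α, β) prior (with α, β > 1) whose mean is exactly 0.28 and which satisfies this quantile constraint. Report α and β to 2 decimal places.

With mean 0.28 fixed, write α = 0.28s, β = 0.72s where s = α+β.
Need P(θ < 0.39) = 0.9 under Beta(0.28s, 0.72s). Normal approximation: (q−m)/√(m(1−m)/s) ≈ z_{0.9} = 1.28, so s ≈ 0.28·0.72·(1.28)²/(0.39−0.28)² = 27.4.
At s = 27.4: P(θ<0.39) ≈ 0.896. Adjusting to match 0.9 gives s ≈ 28.54.
So α = 0.28·28.54 ≈ 7.99, β = 0.72·28.54 ≈ 20.55.

α ≈ 7.99, β ≈ 20.55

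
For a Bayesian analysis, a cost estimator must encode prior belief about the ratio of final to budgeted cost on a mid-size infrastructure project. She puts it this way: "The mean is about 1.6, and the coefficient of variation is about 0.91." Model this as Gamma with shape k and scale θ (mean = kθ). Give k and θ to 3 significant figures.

For Gamma(k, scale θ): mean = kθ, variance = kθ², so CV = 1/√k.
CV = 0.91, hence k = 1/CV² = 1.21.
Then θ = mean/k = 1.6/1.21 = 1.32.

k ≈ 1.21, θ ≈ 1.32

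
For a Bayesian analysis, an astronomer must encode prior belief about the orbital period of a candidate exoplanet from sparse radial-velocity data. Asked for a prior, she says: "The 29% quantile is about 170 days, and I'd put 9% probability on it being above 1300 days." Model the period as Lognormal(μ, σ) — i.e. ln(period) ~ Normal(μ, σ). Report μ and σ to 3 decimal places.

If T ~ Lognormal(μ,σ) then ln T ~ Normal(μ,σ), so the p-quantile of ln T is μ + z_p·σ.
ln(170) = 5.136 and ln(1300) = 7.17; z_{0.29} = -0.5534, z_{0.91} = 1.341.
σ = (7.17 − 5.136)/(1.341 − (-0.5534)) = 1.074.
μ = 5.136 − (-0.5534)·1.074 = 5.730.

μ ≈ 5.730, σ ≈ 1.074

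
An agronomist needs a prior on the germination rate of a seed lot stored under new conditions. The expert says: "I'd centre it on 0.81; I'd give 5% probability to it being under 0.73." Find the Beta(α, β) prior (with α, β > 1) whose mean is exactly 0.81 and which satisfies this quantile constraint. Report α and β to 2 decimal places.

With mean 0.81 fixed, write α = 0.81s, β = 0.19s where s = α+β.
Need P(θ < 0.73) = 0.05 under Beta(0.81s, 0.19s). Normal approximation: (q−m)/√(m(1−m)/s) ≈ z_{0.05} = -1.64, so s ≈ 0.81·0.19·(-1.64)²/(0.73−0.81)² = 65.1.
At s = 65.1: P(θ<0.73) ≈ 0.059. Adjusting to match 0.05 gives s ≈ 72.36.
So α = 0.81·72.36 ≈ 58.61, β = 0.19·72.36 ≈ 13.75.

α ≈ 58.61, β ≈ 13.75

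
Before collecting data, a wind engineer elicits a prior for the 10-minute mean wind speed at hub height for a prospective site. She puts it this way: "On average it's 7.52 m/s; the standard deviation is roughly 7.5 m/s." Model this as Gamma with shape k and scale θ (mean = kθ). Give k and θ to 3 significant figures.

For Gamma(k, scale θ): mean = kθ, variance = kθ², so CV = 1/√k.
CV = SD/mean = 7.5/7.52 = 0.9973, hence k = 1/CV² = 1.01.
Then θ = mean/k = 7.52/1.01 = 7.48.

k ≈ 1.01, θ ≈ 7.48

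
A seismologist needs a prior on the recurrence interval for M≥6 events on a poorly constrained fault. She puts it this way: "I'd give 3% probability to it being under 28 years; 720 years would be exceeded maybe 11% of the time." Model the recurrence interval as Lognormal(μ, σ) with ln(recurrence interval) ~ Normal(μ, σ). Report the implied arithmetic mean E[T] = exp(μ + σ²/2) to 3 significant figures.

E[T] ≈ 345 years

If T ~ Lognormal(μ,σ) then ln T ~ Normal(μ,σ), so the p-quantile of ln T is μ + z_p·σ.
ln(28) = 3.332 and ln(720) = 6.579; z_{0.03} = -1.881, z_{0.89} = 1.227.
σ = (6.579 − 3.332)/(1.227 − (-1.881)) = 1.045.
μ = 3.332 − (-1.881)·1.045 = 5.298.
E[T] = exp(μ + σ²/2) = exp(5.298 + 0.5460) = 345 years.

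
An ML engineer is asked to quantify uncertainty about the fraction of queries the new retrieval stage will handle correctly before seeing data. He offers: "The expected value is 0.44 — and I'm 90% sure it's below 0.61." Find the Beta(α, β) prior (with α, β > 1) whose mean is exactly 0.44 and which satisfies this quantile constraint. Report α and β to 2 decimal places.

α ≈ 6.15, β ≈ 7.82

With mean 0.44 fixed, write α = 0.44s, β = 0.56s where s = α+β.
Need P(θ < 0.61) = 0.9 under Beta(0.44s, 0.56s). Normal approximation: (q−m)/√(m(1−m)/s) ≈ z_{0.9} = 1.28, so s ≈ 0.44·0.56·(1.28)²/(0.61−0.44)² = 14.0.
At s = 14.0: P(θ<0.61) ≈ 0.900. Adjusting to match 0.9 gives s ≈ 13.97.
So α = 0.44·13.97 ≈ 6.15, β = 0.56·13.97 ≈ 7.82.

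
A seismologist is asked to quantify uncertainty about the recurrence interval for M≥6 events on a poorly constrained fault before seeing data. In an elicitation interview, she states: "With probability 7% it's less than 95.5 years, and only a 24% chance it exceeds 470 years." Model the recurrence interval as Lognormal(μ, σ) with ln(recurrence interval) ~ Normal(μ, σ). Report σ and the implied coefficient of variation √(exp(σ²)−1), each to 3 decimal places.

σ ≈ 0.730, CV ≈ 0.839

If T ~ Lognormal(μ,σ) then ln T ~ Normal(μ,σ), so the p-quantile of ln T is μ + z_p·σ.
ln(95.5) = 4.559 and ln(470) = 6.153; z_{0.07} = -1.476, z_{0.76} = 0.7063.
σ = (6.153 − 4.559)/(0.7063 − (-1.476)) = 0.730.
μ = 4.559 − (-1.476)·0.730 = 5.637.
CV = √(exp(σ²)−1) = √(exp(0.5334)−1) = 0.839.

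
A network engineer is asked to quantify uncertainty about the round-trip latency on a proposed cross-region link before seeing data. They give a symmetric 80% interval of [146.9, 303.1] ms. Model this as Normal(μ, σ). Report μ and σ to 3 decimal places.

μ = 225.000, σ = 60.942

A symmetric 80% interval runs μ ± z·σ with z = 1.282.
Half-width = 78.1, so σ = 78.1/1.282 = 60.942.
μ is the interval midpoint, 225.000.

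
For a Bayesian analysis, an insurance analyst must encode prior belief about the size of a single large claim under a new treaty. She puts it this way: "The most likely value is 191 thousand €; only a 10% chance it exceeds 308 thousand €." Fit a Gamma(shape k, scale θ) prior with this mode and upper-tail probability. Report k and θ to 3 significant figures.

k ≈ 9.24, θ ≈ 23.2

Gamma(k,θ) with k>1 has mode (k−1)θ, so θ = 191/(k−1).
Need P(X < 308) = 0.9 with θ tied to k this way. Start at k = 2, θ = 191: P(X<308) ≈ 0.479.
Too low — raise k to concentrate. Iterating converges to k ≈ 9.24.
Then θ = 191/(9.24−1) ≈ 23.2.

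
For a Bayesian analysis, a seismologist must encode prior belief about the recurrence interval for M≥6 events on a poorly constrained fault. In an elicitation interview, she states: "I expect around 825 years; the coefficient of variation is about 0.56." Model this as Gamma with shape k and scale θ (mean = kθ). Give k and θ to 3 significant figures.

For Gamma(k, scale θ): mean = kθ, variance = kθ², so CV = 1/√k.
CV = 0.56, hence k = 1/CV² = 3.19.
Then θ = mean/k = 825/3.19 = 259.

k ≈ 3.19, θ ≈ 259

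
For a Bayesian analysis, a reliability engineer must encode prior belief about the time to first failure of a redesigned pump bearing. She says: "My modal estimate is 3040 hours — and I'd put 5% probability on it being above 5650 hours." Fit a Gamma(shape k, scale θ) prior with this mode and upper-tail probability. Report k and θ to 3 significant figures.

Gamma(k,θ) with k>1 has mode (k−1)θ, so θ = 3040/(k−1).
Need P(X < 5650) = 0.95 with θ tied to k this way. Start at k = 2, θ = 3040: P(X<5650) ≈ 0.554.
Too low — raise k to concentrate. Iterating converges to k ≈ 8.24.
Then θ = 3040/(8.24−1) ≈ 420.

k ≈ 8.24, θ ≈ 420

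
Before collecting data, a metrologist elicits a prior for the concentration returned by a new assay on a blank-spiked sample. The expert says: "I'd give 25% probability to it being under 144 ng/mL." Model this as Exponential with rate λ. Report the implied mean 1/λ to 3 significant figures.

P(T < 144.0) = 1 − e^(−λ·144.0) = 0.25, so λ = −ln(1−0.25)/144.0 = −ln(0.75)/144.0 = 0.002.
Mean = 1/λ = 501 ng/mL.

mean ≈ 501 ng/mL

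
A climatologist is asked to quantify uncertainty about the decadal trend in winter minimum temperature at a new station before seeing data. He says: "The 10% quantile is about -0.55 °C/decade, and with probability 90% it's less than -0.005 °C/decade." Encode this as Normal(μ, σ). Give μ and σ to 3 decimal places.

μ = -0.278, σ = 0.213

For Normal(μ,σ), the p-quantile is μ + z_p·σ. Here z_{0.1} = -1.282, z_{0.9} = 1.282.
So -0.55 = μ − 1.282σ and -0.005 = μ + 1.282σ.
Subtracting: σ = (-0.005 − -0.55)/(1.282 − (-1.282)) = 0.213.
Then μ = -0.55 − (-1.282)·0.213 = -0.278.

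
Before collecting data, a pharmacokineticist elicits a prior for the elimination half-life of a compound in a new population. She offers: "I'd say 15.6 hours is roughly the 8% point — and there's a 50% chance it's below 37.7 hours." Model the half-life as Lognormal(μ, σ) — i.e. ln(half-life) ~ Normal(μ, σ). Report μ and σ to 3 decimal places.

μ ≈ 3.630, σ ≈ 0.628

If T ~ Lognormal(μ,σ) then ln T ~ Normal(μ,σ), so the p-quantile of ln T is μ + z_p·σ.
ln(15.6) = 2.747 and ln(37.7) = 3.63; z_{0.08} = -1.405, z_{0.5} = 0.
σ = (3.63 − 2.747)/(0 − (-1.405)) = 0.628.
μ = 2.747 − (-1.405)·0.628 = 3.630.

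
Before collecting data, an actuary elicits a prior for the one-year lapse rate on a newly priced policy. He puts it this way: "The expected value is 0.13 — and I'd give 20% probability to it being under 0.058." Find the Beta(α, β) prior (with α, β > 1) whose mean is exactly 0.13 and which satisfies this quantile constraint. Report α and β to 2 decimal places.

α ≈ 2.02, β ≈ 13.51

With mean 0.13 fixed, write α = 0.13s, β = 0.87s where s = α+β.
Need P(θ < 0.058) = 0.2 under Beta(0.13s, 0.87s). Normal approximation: (q−m)/√(m(1−m)/s) ≈ z_{0.2} = -0.842, so s ≈ 0.13·0.87·(-0.842)²/(0.058−0.13)² = 15.5.
At s = 15.5: P(θ<0.058) ≈ 0.201. Adjusting to match 0.2 gives s ≈ 15.53.
So α = 0.13·15.53 ≈ 2.02, β = 0.87·15.53 ≈ 13.51.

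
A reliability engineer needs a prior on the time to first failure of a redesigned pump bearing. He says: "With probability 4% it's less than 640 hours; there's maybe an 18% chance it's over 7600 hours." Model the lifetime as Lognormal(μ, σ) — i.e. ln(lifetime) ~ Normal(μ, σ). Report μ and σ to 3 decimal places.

If T ~ Lognormal(μ,σ) then ln T ~ Normal(μ,σ), so the p-quantile of ln T is μ + z_p·σ.
ln(640) = 6.461 and ln(7600) = 8.936; z_{0.04} = -1.751, z_{0.82} = 0.9154.
σ = (8.936 − 6.461)/(0.9154 − (-1.751)) = 0.928.
μ = 6.461 − (-1.751)·0.928 = 8.086.

μ ≈ 8.086, σ ≈ 0.928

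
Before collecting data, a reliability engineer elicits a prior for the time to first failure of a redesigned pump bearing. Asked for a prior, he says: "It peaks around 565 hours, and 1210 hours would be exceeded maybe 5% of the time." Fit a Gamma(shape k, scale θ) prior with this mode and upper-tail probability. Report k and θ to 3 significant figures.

k ≈ 5.75, θ ≈ 119

Gamma(k,θ) with k>1 has mode (k−1)θ, so θ = 565/(k−1).
Need P(X < 1210) = 0.95 with θ tied to k this way. Start at k = 2, θ = 565: P(X<1210) ≈ 0.631.
Too low — raise k to concentrate. Iterating converges to k ≈ 5.75.
Then θ = 565/(5.75−1) ≈ 119.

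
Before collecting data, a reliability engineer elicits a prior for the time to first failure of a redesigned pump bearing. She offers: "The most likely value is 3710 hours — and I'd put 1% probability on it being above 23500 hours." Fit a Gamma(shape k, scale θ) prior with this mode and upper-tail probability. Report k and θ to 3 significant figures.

Gamma(k,θ) with k>1 has mode (k−1)θ, so θ = 3710/(k−1).
Need P(X < 23500) = 0.99 with θ tied to k this way. Start at k = 2, θ = 3710: P(X<23500) ≈ 0.987.
Too low — raise k to concentrate. Iterating converges to k ≈ 2.07.
Then θ = 3710/(2.07−1) ≈ 3470.

k ≈ 2.07, θ ≈ 3470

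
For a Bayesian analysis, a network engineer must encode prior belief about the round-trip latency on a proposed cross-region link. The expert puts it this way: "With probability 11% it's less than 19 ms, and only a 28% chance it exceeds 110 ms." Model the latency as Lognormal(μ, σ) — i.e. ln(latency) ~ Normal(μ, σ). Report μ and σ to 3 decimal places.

If T ~ Lognormal(μ,σ) then ln T ~ Normal(μ,σ), so the p-quantile of ln T is μ + z_p·σ.
ln(19) = 2.944 and ln(110) = 4.7; z_{0.11} = -1.227, z_{0.72} = 0.5828.
σ = (4.7 − 2.944)/(0.5828 − (-1.227)) = 0.971.
μ = 2.944 − (-1.227)·0.971 = 4.135.

μ ≈ 4.135, σ ≈ 0.971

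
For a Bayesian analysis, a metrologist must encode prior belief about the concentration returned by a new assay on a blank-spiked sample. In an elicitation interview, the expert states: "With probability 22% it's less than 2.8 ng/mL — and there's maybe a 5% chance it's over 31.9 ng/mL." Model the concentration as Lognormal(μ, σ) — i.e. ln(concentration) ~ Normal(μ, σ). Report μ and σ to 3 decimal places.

μ ≈ 1.807, σ ≈ 1.007

If T ~ Lognormal(μ,σ) then ln T ~ Normal(μ,σ), so the p-quantile of ln T is μ + z_p·σ.
ln(2.8) = 1.03 and ln(31.9) = 3.463; z_{0.22} = -0.7722, z_{0.95} = 1.645.
σ = (3.463 − 1.03)/(1.645 − (-0.7722)) = 1.007.
μ = 1.03 − (-0.7722)·1.007 = 1.807.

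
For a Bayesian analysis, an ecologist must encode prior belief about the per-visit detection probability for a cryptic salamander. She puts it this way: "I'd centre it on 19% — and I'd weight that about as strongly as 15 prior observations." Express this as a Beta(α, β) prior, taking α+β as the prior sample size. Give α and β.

Under the effective-sample-size interpretation, Beta(α, β) has prior mean α/(α+β) and prior sample size α+β.
So α+β = 15 and α/(α+β) = 0.19, giving α = 0.19·15 = 2.85 and β = 15 − 2.85 = 12.15.

α = 2.85, β = 12.15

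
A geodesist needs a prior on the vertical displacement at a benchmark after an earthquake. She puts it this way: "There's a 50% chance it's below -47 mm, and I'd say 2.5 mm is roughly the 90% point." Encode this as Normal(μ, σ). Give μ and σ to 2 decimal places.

The p-quantile of Normal(μ,σ) is μ + z_p·σ, with z_{0.5} = 0 and z_{0.9} = 1.282.
Eliminate σ: μ = (z₂·x₁ − z₁·x₂)/(z₂ − z₁) = (1.282·-47 − (0)·2.5)/1.282 = -47.00.
Then σ = (x₂ − x₁)/(z₂ − z₁) = (2.5 − -47)/1.282 = 38.63.

μ = -47.00, σ = 38.63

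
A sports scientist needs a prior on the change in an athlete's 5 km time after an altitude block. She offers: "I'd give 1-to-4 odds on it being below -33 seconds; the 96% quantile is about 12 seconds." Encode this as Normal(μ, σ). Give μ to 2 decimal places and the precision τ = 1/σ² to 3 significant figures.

μ = -18.39, τ = 0.00332

For Normal(μ,σ), the p-quantile is μ + z_p·σ. Here z_{0.2} = -0.8416, z_{0.96} = 1.751.
So -33 = μ − 0.8416σ and 12 = μ + 1.751σ.
Subtracting: σ = (12 − -33)/(1.751 − (-0.8416)) = 17.36.
Then μ = -33 − (-0.8416)·17.36 = -18.39.
Precision τ = 1/σ² = 1/17.36² = 0.00332.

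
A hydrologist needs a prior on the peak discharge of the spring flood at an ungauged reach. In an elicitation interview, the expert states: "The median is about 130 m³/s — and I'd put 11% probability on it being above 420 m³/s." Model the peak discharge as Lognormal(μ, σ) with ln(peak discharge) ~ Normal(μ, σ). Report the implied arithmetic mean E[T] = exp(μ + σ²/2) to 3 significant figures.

If T ~ Lognormal(μ,σ) then ln T ~ Normal(μ,σ), so the p-quantile of ln T is μ + z_p·σ.
ln(130) = 4.868 and ln(420) = 6.04; z_{0.5} = 0, z_{0.89} = 1.227.
σ = (6.04 − 4.868)/(1.227 − (0)) = 0.956.
μ = 4.868 − (0)·0.956 = 4.868.
E[T] = exp(μ + σ²/2) = exp(4.868 + 0.4571) = 205 m³/s.

E[T] ≈ 205 m³/s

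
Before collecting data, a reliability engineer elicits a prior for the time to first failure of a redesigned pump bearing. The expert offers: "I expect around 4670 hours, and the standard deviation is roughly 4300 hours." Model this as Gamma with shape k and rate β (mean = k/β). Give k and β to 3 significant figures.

k ≈ 1.18, β ≈ 0.000253

For Gamma(k, rate β): mean = k/β, variance = k/β², so CV = 1/√k.
CV = SD/mean = 4300/4670 = 0.9208, hence k = 1/CV² = 1.18.
Then β = k/mean = 1.18/4670 = 0.000253.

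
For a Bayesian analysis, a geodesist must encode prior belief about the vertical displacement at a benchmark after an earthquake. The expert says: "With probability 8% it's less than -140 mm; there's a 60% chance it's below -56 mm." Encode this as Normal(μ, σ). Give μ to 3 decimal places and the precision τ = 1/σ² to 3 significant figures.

The p-quantile of Normal(μ,σ) is μ + z_p·σ, with z_{0.08} = -1.405 and z_{0.6} = 0.2533.
Eliminate σ: μ = (z₂·x₁ − z₁·x₂)/(z₂ − z₁) = (0.2533·-140 − (-1.405)·-56)/1.658 = -68.832.
Then σ = (x₂ − x₁)/(z₂ − z₁) = (-56 − -140)/1.658 = 50.651.
Precision τ = 1/σ² = 1/50.65² = 0.00039.

μ = -68.832, τ = 0.00039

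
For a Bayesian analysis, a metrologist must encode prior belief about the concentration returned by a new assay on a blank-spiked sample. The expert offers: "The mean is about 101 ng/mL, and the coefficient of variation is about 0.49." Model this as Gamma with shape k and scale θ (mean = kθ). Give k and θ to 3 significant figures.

For Gamma(k, scale θ): mean = kθ, variance = kθ², so CV = 1/√k.
CV = 0.49, hence k = 1/CV² = 4.16.
Then θ = mean/k = 101/4.16 = 24.3.

k ≈ 4.16, θ ≈ 24.3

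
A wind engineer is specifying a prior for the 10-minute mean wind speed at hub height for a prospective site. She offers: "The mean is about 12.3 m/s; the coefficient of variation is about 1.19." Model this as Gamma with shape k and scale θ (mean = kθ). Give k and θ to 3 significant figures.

For Gamma(k, scale θ): mean = kθ, variance = kθ², so CV = 1/√k.
CV = 1.19, hence k = 1/CV² = 0.706.
Then θ = mean/k = 12.3/0.706 = 17.4.

k ≈ 0.706, θ ≈ 17.4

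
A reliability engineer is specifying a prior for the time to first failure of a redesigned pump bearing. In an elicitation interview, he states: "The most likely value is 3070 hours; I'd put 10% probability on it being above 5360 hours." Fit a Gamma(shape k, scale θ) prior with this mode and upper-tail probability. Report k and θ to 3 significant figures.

k ≈ 7.11, θ ≈ 502

Gamma(k,θ) with k>1 has mode (k−1)θ, so θ = 3070/(k−1).
Need P(X < 5360) = 0.9 with θ tied to k this way. Start at k = 2, θ = 3070: P(X<5360) ≈ 0.521.
Too low — raise k to concentrate. Iterating converges to k ≈ 7.11.
Then θ = 3070/(7.11−1) ≈ 502.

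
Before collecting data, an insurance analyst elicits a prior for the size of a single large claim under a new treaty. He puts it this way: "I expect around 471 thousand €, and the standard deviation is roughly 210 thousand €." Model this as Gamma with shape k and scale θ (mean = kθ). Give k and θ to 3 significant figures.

k ≈ 5.03, θ ≈ 93.6

For Gamma(k, scale θ): mean = kθ, variance = kθ², so CV = 1/√k.
CV = SD/mean = 210/471 = 0.4459, hence k = 1/CV² = 5.03.
Then θ = mean/k = 471/5.03 = 93.6.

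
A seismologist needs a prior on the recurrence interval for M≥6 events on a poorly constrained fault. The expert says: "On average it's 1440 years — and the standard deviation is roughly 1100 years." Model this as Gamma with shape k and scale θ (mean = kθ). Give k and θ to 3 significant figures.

k ≈ 1.71, θ ≈ 840

For Gamma(k, scale θ): mean = kθ, variance = kθ², so CV = 1/√k.
CV = SD/mean = 1100/1440 = 0.7639, hence k = 1/CV² = 1.71.
Then θ = mean/k = 1440/1.71 = 840.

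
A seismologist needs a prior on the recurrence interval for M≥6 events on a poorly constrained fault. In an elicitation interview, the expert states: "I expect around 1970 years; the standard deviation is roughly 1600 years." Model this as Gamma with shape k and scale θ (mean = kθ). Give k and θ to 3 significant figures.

k ≈ 1.52, θ ≈ 1300

For Gamma(k, scale θ): mean = kθ, variance = kθ², so CV = 1/√k.
CV = SD/mean = 1600/1970 = 0.8122, hence k = 1/CV² = 1.52.
Then θ = mean/k = 1970/1.52 = 1300.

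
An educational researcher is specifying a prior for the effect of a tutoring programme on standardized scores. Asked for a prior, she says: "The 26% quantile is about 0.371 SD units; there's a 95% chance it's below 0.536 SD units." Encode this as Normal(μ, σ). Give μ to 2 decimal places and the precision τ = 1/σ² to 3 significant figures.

μ = 0.42, τ = 192

For Normal(μ,σ), the p-quantile is μ + z_p·σ. Here z_{0.26} = -0.6433, z_{0.95} = 1.645.
So 0.371 = μ − 0.6433σ and 0.536 = μ + 1.645σ.
Subtracting: σ = (0.536 − 0.371)/(1.645 − (-0.6433)) = 0.07.
Then μ = 0.371 − (-0.6433)·0.07 = 0.42.
Precision τ = 1/σ² = 1/0.07211² = 192.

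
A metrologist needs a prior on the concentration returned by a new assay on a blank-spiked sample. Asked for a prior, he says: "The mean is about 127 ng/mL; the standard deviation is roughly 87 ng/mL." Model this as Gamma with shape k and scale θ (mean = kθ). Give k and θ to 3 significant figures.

k ≈ 2.13, θ ≈ 59.6

For Gamma(k, scale θ): mean = kθ, variance = kθ², so CV = 1/√k.
CV = SD/mean = 87/127 = 0.685, hence k = 1/CV² = 2.13.
Then θ = mean/k = 127/2.13 = 59.6.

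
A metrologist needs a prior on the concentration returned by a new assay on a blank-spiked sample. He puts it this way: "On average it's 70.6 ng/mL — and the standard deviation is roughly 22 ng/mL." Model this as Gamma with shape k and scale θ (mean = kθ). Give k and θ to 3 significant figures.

For Gamma(k, scale θ): mean = kθ, variance = kθ², so CV = 1/√k.
CV = SD/mean = 22/70.6 = 0.3116, hence k = 1/CV² = 10.3.
Then θ = mean/k = 70.6/10.3 = 6.86.

k ≈ 10.3, θ ≈ 6.86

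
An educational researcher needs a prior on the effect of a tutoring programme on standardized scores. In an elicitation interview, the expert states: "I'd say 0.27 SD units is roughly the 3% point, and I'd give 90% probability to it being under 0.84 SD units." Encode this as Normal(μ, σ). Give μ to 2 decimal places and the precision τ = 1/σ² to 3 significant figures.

μ = 0.61, τ = 30.8

For Normal(μ,σ), the p-quantile is μ + z_p·σ. Here z_{0.03} = -1.881, z_{0.9} = 1.282.
So 0.27 = μ − 1.881σ and 0.84 = μ + 1.282σ.
Subtracting: σ = (0.84 − 0.27)/(1.282 − (-1.881)) = 0.18.
Then μ = 0.27 − (-1.881)·0.18 = 0.61.
Precision τ = 1/σ² = 1/0.1802² = 30.8.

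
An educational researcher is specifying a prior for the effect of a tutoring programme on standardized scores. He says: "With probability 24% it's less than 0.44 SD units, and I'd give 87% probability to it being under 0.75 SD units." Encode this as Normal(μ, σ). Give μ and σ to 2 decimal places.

For Normal(μ,σ), the p-quantile is μ + z_p·σ. Here z_{0.24} = -0.7063, z_{0.87} = 1.126.
So 0.44 = μ − 0.7063σ and 0.75 = μ + 1.126σ.
Subtracting: σ = (0.75 − 0.44)/(1.126 − (-0.7063)) = 0.17.
Then μ = 0.44 − (-0.7063)·0.17 = 0.56.

μ = 0.56, σ = 0.17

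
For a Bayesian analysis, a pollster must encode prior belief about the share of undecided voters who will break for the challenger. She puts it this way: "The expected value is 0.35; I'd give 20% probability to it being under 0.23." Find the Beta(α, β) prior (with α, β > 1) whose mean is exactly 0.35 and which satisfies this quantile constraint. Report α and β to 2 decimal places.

With mean 0.35 fixed, write α = 0.35s, β = 0.65s where s = α+β.
Need P(θ < 0.23) = 0.2 under Beta(0.35s, 0.65s). Normal approximation: (q−m)/√(m(1−m)/s) ≈ z_{0.2} = -0.842, so s ≈ 0.35·0.65·(-0.842)²/(0.23−0.35)² = 11.2.
At s = 11.2: P(θ<0.23) ≈ 0.205. Adjusting to match 0.2 gives s ≈ 11.59.
So α = 0.35·11.59 ≈ 4.06, β = 0.65·11.59 ≈ 7.53.

α ≈ 4.06, β ≈ 7.53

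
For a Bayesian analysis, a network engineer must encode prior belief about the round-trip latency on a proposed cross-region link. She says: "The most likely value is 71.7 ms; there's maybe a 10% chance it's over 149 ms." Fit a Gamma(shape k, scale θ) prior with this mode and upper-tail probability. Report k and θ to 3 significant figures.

Gamma(k,θ) with k>1 has mode (k−1)θ, so θ = 71.7/(k−1).
Need P(X < 149) = 0.9 with θ tied to k this way. Start at k = 2, θ = 71.7: P(X<149) ≈ 0.615.
Too low — raise k to concentrate. Iterating converges to k ≈ 4.59.
Then θ = 71.7/(4.59−1) ≈ 20.

k ≈ 4.59, θ ≈ 20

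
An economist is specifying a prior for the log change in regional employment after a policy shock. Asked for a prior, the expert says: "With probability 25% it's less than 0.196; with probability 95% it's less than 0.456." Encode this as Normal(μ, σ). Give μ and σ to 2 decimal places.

The p-quantile of Normal(μ,σ) is μ + z_p·σ, with z_{0.25} = -0.6745 and z_{0.95} = 1.645.
Eliminate σ: μ = (z₂·x₁ − z₁·x₂)/(z₂ − z₁) = (1.645·0.196 − (-0.6745)·0.456)/2.319 = 0.27.
Then σ = (x₂ − x₁)/(z₂ − z₁) = (0.456 − 0.196)/2.319 = 0.11.

μ = 0.27, σ = 0.11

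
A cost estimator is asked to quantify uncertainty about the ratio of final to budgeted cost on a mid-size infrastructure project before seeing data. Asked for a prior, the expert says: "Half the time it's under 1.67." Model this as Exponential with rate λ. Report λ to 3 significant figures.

λ ≈ 0.415

Exponential median = ln 2 / λ, so λ = ln 2 / 1.67 = 0.415.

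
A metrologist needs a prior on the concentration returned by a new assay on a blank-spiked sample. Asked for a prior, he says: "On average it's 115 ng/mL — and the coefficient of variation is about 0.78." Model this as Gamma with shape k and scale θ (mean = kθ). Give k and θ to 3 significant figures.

For Gamma(k, scale θ): mean = kθ, variance = kθ², so CV = 1/√k.
CV = 0.78, hence k = 1/CV² = 1.64.
Then θ = mean/k = 115/1.64 = 70.

k ≈ 1.64, θ ≈ 70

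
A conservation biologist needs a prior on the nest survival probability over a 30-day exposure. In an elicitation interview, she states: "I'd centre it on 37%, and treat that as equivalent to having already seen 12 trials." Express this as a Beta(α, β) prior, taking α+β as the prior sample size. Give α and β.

α = 4.44, β = 7.56

Under the effective-sample-size interpretation, Beta(α, β) has prior mean α/(α+β) and prior sample size α+β.
So α+β = 12 and α/(α+β) = 0.37, giving α = 0.37·12 = 4.44 and β = 12 − 4.44 = 7.56.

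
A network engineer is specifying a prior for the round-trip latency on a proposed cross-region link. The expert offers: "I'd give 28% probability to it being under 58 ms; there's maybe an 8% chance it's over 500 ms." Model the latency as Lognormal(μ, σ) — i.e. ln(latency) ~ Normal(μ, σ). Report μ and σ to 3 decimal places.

If T ~ Lognormal(μ,σ) then ln T ~ Normal(μ,σ), so the p-quantile of ln T is μ + z_p·σ.
ln(58) = 4.06 and ln(500) = 6.215; z_{0.28} = -0.5828, z_{0.92} = 1.405.
σ = (6.215 − 4.06)/(1.405 − (-0.5828)) = 1.084.
μ = 4.06 − (-0.5828)·1.084 = 4.692.

μ ≈ 4.692, σ ≈ 1.084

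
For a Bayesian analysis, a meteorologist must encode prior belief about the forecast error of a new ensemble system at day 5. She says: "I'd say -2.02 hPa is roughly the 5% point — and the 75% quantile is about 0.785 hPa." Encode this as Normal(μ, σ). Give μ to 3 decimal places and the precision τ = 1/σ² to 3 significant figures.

The p-quantile of Normal(μ,σ) is μ + z_p·σ, with z_{0.05} = -1.645 and z_{0.75} = 0.6745.
Eliminate σ: μ = (z₂·x₁ − z₁·x₂)/(z₂ − z₁) = (0.6745·-2.02 − (-1.645)·0.785)/2.319 = -0.031.
Then σ = (x₂ − x₁)/(z₂ − z₁) = (0.785 − -2.02)/2.319 = 1.209.
Precision τ = 1/σ² = 1/1.209² = 0.684.

μ = -0.031, τ = 0.684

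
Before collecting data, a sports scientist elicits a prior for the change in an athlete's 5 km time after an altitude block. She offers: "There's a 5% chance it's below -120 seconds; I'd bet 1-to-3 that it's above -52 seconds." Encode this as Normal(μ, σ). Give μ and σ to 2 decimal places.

μ = -71.78, σ = 29.32

For Normal(μ,σ), the p-quantile is μ + z_p·σ. Here z_{0.05} = -1.645, z_{0.75} = 0.6745.
So -120 = μ − 1.645σ and -52 = μ + 0.6745σ.
Subtracting: σ = (-52 − -120)/(0.6745 − (-1.645)) = 29.32.
Then μ = -120 − (-1.645)·29.32 = -71.78.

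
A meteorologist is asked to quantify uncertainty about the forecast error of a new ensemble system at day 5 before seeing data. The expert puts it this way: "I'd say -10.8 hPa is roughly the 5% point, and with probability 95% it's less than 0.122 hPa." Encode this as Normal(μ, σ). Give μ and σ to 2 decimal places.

The p-quantile of Normal(μ,σ) is μ + z_p·σ, with z_{0.05} = -1.645 and z_{0.95} = 1.645.
Eliminate σ: μ = (z₂·x₁ − z₁·x₂)/(z₂ − z₁) = (1.645·-10.8 − (-1.645)·0.122)/3.29 = -5.34.
Then σ = (x₂ − x₁)/(z₂ − z₁) = (0.122 − -10.8)/3.29 = 3.32.

μ = -5.34, σ = 3.32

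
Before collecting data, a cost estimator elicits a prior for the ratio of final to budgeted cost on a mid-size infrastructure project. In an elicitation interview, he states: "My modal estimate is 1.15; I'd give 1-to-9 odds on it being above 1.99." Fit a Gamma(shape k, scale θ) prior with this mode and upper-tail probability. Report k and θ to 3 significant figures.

k ≈ 7.31, θ ≈ 0.182

Gamma(k,θ) with k>1 has mode (k−1)θ, so θ = 1.15/(k−1).
Need P(X < 1.99) = 0.9 with θ tied to k this way. Start at k = 2, θ = 1.15: P(X<1.99) ≈ 0.516.
Too low — raise k to concentrate. Iterating converges to k ≈ 7.31.
Then θ = 1.15/(7.31−1) ≈ 0.182.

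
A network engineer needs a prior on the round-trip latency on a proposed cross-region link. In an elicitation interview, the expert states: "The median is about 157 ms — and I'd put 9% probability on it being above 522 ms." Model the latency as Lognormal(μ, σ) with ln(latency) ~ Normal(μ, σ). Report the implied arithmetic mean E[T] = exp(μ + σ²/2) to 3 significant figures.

E[T] ≈ 235 ms

If T ~ Lognormal(μ,σ) then ln T ~ Normal(μ,σ), so the p-quantile of ln T is μ + z_p·σ.
ln(157) = 5.056 and ln(522) = 6.258; z_{0.5} = 0, z_{0.91} = 1.341.
σ = (6.258 − 5.056)/(1.341 − (0)) = 0.896.
μ = 5.056 − (0)·0.896 = 5.056.
E[T] = exp(μ + σ²/2) = exp(5.056 + 0.4015) = 235 ms.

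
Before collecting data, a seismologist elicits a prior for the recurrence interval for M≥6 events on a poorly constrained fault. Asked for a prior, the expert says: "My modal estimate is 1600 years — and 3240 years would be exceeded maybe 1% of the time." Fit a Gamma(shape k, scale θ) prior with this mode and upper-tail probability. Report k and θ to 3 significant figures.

Gamma(k,θ) with k>1 has mode (k−1)θ, so θ = 1600/(k−1).
Need P(X < 3240) = 0.99 with θ tied to k this way. Start at k = 2, θ = 1600: P(X<3240) ≈ 0.601.
Too low — raise k to concentrate. Iterating converges to k ≈ 10.8.
Then θ = 1600/(10.8−1) ≈ 163.

k ≈ 10.8, θ ≈ 163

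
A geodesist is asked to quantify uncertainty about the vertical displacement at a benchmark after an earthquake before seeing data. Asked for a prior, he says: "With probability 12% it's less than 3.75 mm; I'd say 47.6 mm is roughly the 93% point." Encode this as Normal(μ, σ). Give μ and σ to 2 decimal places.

μ = 23.19, σ = 16.54

The p-quantile of Normal(μ,σ) is μ + z_p·σ, with z_{0.12} = -1.175 and z_{0.93} = 1.476.
Eliminate σ: μ = (z₂·x₁ − z₁·x₂)/(z₂ − z₁) = (1.476·3.75 − (-1.175)·47.6)/2.651 = 23.19.
Then σ = (x₂ − x₁)/(z₂ − z₁) = (47.6 − 3.75)/2.651 = 16.54.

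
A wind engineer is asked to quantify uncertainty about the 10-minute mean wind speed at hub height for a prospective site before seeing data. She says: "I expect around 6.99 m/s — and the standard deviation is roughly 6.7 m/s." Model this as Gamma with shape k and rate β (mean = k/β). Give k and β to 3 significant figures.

k ≈ 1.09, β ≈ 0.156

For Gamma(k, rate β): mean = k/β, variance = k/β², so CV = 1/√k.
CV = SD/mean = 6.7/6.99 = 0.9585, hence k = 1/CV² = 1.09.
Then β = k/mean = 1.09/6.99 = 0.156.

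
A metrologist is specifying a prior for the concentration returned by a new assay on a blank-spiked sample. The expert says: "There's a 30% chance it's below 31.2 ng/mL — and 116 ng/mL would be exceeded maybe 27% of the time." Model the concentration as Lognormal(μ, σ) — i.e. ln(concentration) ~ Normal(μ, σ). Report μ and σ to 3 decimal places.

If T ~ Lognormal(μ,σ) then ln T ~ Normal(μ,σ), so the p-quantile of ln T is μ + z_p·σ.
ln(31.2) = 3.44 and ln(116) = 4.754; z_{0.3} = -0.5244, z_{0.73} = 0.6128.
σ = (4.754 − 3.44)/(0.6128 − (-0.5244)) = 1.155.
μ = 3.44 − (-0.5244)·1.155 = 4.046.

μ ≈ 4.046, σ ≈ 1.155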